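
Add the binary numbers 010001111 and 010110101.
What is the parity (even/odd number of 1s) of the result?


010001111 = 143
010110101 = 181
Sum = 324 = 101000100
1s count = 3

odd parity (3 ones in 101000100)


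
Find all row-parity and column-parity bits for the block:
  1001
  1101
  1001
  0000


Row parities: 0100
Column parities: 1101

Row P: 0100, Col P: 1101, Corner: 1


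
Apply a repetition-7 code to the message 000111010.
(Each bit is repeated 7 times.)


Each bit -> 7 copies

000000000000000000000111111111111111111111000000011111110000000


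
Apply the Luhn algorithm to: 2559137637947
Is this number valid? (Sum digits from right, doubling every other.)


Luhn sum = 66
66 mod 10 = 6

Invalid (Luhn sum mod 10 = 6)


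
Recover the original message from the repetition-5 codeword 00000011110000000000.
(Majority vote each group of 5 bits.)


Groups: 00000, 01111, 00000, 00000
Majority votes: 0100

0100


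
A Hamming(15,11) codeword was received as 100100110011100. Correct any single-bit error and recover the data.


Syndrome = 0: no error detected

Data: 00010011100 (no errors)


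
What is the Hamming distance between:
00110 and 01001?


XOR: 01111
Count of 1s: 4

4


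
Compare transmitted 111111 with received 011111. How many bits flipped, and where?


XOR: 100000

1 error(s) at position(s): 0


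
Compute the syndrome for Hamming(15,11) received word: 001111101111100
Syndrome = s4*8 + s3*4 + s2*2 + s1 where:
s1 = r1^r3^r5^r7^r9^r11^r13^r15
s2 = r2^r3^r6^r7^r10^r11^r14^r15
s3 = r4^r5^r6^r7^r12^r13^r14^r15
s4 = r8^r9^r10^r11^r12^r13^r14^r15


s1=0, s2=1, s3=0, s4=1

Syndrome = 10 (error at position 10)


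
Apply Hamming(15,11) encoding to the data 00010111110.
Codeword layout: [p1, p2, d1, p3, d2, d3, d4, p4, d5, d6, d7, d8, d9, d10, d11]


Parity bits: p1=1, p2=0, p3=0, p4=1

100000110111110


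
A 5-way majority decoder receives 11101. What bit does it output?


Ones: 4 out of 5
Threshold: 3

1 (4/5 voted 1)


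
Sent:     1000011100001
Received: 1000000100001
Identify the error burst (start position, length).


XOR: 0000011000000

Burst at position 5, length 2


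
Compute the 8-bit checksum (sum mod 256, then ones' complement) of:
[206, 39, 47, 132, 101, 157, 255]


Sum = 937 mod 256 = 169
Complement = 86

86


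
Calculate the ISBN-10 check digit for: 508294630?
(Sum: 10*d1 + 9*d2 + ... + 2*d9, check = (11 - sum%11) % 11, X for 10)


Weighted sum: 235
235 mod 11 = 4

Check digit: 7


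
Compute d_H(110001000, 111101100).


XOR: 001100100
Count of 1s: 3

3


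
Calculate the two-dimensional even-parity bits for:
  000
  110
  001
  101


Row parities: 0010
Column parities: 010

Row P: 0010, Col P: 010, Corner: 1


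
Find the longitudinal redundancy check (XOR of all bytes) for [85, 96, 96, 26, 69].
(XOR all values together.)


XOR chain: 85 ^ 96 ^ 96 ^ 26 ^ 69 = 10

10


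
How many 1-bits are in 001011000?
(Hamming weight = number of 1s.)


Counting 1s in 001011000

3


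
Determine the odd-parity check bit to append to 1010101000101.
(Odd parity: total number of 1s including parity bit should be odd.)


Number of 1s in data: 6
Parity bit: 1

1


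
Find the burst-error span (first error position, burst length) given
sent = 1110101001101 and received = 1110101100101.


XOR: 0000000101000

Burst at position 7, length 3


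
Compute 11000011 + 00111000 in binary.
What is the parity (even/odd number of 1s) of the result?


11000011 = 195
00111000 = 56
Sum = 251 = 11111011
1s count = 7

odd parity (7 ones in 11111011)


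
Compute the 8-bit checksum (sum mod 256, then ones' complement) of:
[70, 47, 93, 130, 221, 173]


Sum = 734 mod 256 = 222
Complement = 33

33


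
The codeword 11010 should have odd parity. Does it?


Number of 1s: 3

Yes, parity is correct (3 ones)


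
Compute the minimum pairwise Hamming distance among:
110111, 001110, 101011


Comparing all pairs, minimum distance: 3
Can detect 2 errors, correct 1 errors

3


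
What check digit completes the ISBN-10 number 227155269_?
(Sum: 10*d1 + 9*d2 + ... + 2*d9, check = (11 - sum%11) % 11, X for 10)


Weighted sum: 200
200 mod 11 = 2

Check digit: 9


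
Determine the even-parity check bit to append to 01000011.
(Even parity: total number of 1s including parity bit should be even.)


Number of 1s in data: 3
Parity bit: 1

1


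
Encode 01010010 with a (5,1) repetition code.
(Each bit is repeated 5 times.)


Each bit -> 5 copies

0000011111000001111100000000001111100000


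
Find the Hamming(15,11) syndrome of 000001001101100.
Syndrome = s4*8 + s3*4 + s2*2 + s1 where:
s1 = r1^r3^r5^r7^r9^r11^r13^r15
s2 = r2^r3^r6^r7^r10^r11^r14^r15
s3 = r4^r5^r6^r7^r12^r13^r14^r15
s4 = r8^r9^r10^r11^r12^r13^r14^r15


s1=0, s2=0, s3=1, s4=0

Syndrome = 4 (error at position 4)


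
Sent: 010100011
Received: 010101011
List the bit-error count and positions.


XOR: 000001000

1 error(s) at position(s): 5


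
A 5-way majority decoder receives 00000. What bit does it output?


Ones: 0 out of 5
Threshold: 3

0 (0/5 voted 1)


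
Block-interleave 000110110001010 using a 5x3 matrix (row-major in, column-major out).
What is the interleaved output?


Matrix:
  000
  110
  110
  001
  010
Read columns: 011000110100010

011000110100010


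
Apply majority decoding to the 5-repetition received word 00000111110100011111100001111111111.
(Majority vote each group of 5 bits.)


Groups: 00000, 11111, 01000, 11111, 10000, 11111, 11111
Majority votes: 0101011

0101011


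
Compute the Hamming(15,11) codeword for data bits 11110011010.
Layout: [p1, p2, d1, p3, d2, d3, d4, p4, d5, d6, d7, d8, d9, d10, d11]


Parity bits: p1=0, p2=1, p3=1, p4=1

011111110011010


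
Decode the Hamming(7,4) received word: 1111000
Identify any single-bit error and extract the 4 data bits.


Syndrome = 4: error at position 4

Data: 1000 (corrected bit 4)


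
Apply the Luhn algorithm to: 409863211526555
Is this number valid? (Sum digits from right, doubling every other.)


Luhn sum = 54
54 mod 10 = 4

Invalid (Luhn sum mod 10 = 4)


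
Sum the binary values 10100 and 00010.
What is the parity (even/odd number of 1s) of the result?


10100 = 20
00010 = 2
Sum = 22 = 10110
1s count = 3

odd parity (3 ones in 10110)


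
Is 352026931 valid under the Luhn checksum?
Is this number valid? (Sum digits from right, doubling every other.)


Luhn sum = 27
27 mod 10 = 7

Invalid (Luhn sum mod 10 = 7)


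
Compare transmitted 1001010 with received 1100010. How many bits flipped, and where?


XOR: 0101000

2 error(s) at position(s): 1, 3


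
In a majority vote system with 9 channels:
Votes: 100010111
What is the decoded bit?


Ones: 5 out of 9
Threshold: 5

1 (5/9 voted 1)


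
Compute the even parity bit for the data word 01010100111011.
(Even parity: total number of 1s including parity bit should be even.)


Number of 1s in data: 8
Parity bit: 0

0


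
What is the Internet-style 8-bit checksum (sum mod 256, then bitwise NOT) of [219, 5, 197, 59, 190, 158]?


Sum = 828 mod 256 = 60
Complement = 195

195


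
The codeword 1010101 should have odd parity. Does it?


Number of 1s: 4

No, parity error (4 ones)


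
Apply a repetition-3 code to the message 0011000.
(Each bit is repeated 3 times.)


Each bit -> 3 copies

000000111111000000000


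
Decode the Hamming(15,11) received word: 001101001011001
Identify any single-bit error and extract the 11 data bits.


Syndrome = 0: no error detected

Data: 10101011001 (no errors)


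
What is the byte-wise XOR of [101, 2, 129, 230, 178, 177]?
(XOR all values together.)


XOR chain: 101 ^ 2 ^ 129 ^ 230 ^ 178 ^ 177 = 3

3


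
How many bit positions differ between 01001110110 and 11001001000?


XOR: 10000111110
Count of 1s: 6

6


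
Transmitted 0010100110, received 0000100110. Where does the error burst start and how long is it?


XOR: 0010000000

Burst at position 2, length 1


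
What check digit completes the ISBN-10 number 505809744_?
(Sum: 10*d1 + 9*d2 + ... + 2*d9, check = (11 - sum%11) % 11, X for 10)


Weighted sum: 239
239 mod 11 = 8

Check digit: 3


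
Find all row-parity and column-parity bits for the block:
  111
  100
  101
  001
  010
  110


Row parities: 110110
Column parities: 011

Row P: 110110, Col P: 011, Corner: 0


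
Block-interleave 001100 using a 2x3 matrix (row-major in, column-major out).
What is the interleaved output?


Matrix:
  001
  100
Read columns: 010010

010010


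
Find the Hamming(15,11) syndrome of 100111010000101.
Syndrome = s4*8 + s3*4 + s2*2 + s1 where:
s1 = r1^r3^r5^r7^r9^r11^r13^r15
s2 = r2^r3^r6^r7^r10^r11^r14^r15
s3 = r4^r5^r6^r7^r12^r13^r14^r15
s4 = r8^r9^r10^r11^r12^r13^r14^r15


s1=0, s2=0, s3=1, s4=1

Syndrome = 12 (error at position 12)


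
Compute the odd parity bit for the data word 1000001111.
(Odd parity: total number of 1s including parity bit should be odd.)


Number of 1s in data: 5
Parity bit: 0

0


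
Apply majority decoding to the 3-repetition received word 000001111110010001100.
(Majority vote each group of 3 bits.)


Groups: 000, 001, 111, 110, 010, 001, 100
Majority votes: 0011000

0011000


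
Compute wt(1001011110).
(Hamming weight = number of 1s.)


Counting 1s in 1001011110

6


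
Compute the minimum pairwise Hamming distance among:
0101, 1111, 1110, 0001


Comparing all pairs, minimum distance: 1
Can detect 0 errors, correct 0 errors

1


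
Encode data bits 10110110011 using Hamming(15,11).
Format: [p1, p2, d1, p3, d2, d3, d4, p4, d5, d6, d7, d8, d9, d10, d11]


Parity bits: p1=0, p2=1, p3=0, p4=0

011001100110011


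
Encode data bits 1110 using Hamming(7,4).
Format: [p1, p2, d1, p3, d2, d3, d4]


Parity bits: p1=0, p2=0, p3=0

0010110


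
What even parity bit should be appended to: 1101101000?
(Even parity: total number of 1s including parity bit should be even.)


Number of 1s in data: 5
Parity bit: 1

1


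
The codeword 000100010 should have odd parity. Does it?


Number of 1s: 2

No, parity error (2 ones)


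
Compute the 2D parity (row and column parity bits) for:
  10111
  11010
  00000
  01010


Row parities: 0100
Column parities: 00111

Row P: 0100, Col P: 00111, Corner: 1


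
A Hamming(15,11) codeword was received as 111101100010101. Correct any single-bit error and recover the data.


Syndrome = 12: error at position 12

Data: 10110011101 (corrected bit 12)


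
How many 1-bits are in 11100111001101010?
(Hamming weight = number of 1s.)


Counting 1s in 11100111001101010

10


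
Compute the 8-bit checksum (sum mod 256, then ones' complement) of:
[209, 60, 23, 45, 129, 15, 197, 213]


Sum = 891 mod 256 = 123
Complement = 132

132


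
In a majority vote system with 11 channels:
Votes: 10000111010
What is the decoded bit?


Ones: 5 out of 11
Threshold: 6

0 (5/11 voted 1)


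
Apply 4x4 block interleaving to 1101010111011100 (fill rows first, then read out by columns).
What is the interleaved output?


Matrix:
  1101
  0101
  1101
  1100
Read columns: 1011111100001110

1011111100001110


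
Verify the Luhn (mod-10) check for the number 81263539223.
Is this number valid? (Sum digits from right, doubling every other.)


Luhn sum = 40
40 mod 10 = 0

Valid (Luhn sum mod 10 = 0)


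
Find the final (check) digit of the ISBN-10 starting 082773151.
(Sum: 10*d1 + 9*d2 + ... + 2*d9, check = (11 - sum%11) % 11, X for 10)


Weighted sum: 215
215 mod 11 = 6

Check digit: 5


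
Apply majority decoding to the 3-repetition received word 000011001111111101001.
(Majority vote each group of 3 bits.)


Groups: 000, 011, 001, 111, 111, 101, 001
Majority votes: 0101110

0101110


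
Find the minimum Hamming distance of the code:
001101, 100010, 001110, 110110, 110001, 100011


Comparing all pairs, minimum distance: 1
Can detect 0 errors, correct 0 errors

1


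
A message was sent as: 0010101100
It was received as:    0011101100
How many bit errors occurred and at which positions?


XOR: 0001000000

1 error(s) at position(s): 3


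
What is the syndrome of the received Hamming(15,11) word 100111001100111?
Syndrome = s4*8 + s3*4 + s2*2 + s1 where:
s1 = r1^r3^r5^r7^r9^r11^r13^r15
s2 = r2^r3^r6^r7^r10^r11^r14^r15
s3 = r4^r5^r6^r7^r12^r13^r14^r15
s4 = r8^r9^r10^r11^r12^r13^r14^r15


s1=1, s2=0, s3=0, s4=1

Syndrome = 9 (error at position 9)


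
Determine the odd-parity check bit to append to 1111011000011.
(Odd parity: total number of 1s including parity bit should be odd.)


Number of 1s in data: 8
Parity bit: 1

1


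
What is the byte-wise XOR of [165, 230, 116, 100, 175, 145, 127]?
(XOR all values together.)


XOR chain: 165 ^ 230 ^ 116 ^ 100 ^ 175 ^ 145 ^ 127 = 18

18


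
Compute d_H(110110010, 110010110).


XOR: 000100100
Count of 1s: 2

2


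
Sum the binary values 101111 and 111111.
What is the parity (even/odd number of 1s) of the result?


101111 = 47
111111 = 63
Sum = 110 = 1101110
1s count = 5

odd parity (5 ones in 1101110)


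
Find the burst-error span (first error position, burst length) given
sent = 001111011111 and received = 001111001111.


XOR: 000000010000

Burst at position 7, length 1


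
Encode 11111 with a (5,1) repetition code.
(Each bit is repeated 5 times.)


Each bit -> 5 copies

1111111111111111111111111


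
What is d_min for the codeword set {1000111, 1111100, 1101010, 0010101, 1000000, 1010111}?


Comparing all pairs, minimum distance: 1
Can detect 0 errors, correct 0 errors

1


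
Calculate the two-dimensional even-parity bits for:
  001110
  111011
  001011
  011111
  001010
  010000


Row parities: 111101
Column parities: 111011

Row P: 111101, Col P: 111011, Corner: 1


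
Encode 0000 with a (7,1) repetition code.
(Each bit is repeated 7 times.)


Each bit -> 7 copies

0000000000000000000000000000


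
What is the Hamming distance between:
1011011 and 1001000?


XOR: 0010011
Count of 1s: 3

3


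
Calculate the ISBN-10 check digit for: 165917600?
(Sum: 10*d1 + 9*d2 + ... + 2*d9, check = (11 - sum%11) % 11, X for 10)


Weighted sum: 232
232 mod 11 = 1

Check digit: X


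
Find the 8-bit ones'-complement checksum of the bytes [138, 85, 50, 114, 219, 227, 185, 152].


Sum = 1170 mod 256 = 146
Complement = 109

109


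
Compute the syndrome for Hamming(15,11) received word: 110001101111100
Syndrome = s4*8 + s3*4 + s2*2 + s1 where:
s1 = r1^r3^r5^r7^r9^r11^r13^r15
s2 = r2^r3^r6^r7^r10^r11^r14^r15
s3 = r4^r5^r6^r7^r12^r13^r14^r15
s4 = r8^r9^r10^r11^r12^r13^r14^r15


s1=1, s2=1, s3=0, s4=1

Syndrome = 11 (error at position 11)


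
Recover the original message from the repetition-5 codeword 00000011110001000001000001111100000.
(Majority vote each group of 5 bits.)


Groups: 00000, 01111, 00010, 00001, 00000, 11111, 00000
Majority votes: 0100010

0100010


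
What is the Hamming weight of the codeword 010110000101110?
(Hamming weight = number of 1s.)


Counting 1s in 010110000101110

7


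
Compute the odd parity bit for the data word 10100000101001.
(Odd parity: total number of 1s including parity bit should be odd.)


Number of 1s in data: 5
Parity bit: 0

0


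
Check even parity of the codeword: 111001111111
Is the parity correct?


Number of 1s: 10

Yes, parity is correct (10 ones)


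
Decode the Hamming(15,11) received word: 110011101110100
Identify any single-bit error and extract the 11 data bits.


Syndrome = 2: error at position 2

Data: 01111110100 (corrected bit 2)


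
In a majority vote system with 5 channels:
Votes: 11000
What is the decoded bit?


Ones: 2 out of 5
Threshold: 3

0 (2/5 voted 1)


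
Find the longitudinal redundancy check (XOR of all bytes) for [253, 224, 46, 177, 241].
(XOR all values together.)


XOR chain: 253 ^ 224 ^ 46 ^ 177 ^ 241 = 115

115


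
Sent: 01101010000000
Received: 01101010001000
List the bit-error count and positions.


XOR: 00000000001000

1 error(s) at position(s): 10


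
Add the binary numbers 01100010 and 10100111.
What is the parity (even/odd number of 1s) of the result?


01100010 = 98
10100111 = 167
Sum = 265 = 100001001
1s count = 3

odd parity (3 ones in 100001001)


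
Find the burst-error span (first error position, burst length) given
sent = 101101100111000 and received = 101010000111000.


XOR: 000111100000000

Burst at position 3, length 4


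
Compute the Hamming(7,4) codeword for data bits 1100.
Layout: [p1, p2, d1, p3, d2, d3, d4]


Parity bits: p1=0, p2=1, p3=1

0111100


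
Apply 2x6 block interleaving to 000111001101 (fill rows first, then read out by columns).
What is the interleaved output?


Matrix:
  000111
  001101
Read columns: 000001111011

000001111011


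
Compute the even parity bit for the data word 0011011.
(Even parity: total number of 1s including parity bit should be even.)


Number of 1s in data: 4
Parity bit: 0

0


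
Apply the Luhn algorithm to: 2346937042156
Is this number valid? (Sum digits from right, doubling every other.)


Luhn sum = 53
53 mod 10 = 3

Invalid (Luhn sum mod 10 = 3)


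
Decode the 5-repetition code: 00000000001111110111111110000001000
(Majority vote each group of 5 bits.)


Groups: 00000, 00000, 11111, 10111, 11111, 00000, 01000
Majority votes: 0011100

0011100


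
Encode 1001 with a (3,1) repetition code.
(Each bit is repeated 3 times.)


Each bit -> 3 copies

111000000111


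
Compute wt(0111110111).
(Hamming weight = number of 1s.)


Counting 1s in 0111110111

8


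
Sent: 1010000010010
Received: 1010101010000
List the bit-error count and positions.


XOR: 0000101000010

3 error(s) at position(s): 4, 6, 11


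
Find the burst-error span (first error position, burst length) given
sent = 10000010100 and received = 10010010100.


XOR: 00010000000

Burst at position 3, length 1


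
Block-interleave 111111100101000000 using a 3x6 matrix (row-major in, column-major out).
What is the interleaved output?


Matrix:
  111111
  100101
  000000
Read columns: 110100100110100110

110100100110100110


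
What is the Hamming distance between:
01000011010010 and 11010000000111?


XOR: 10010011010101
Count of 1s: 7

7


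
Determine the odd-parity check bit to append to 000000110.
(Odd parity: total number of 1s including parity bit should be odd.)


Number of 1s in data: 2
Parity bit: 1

1


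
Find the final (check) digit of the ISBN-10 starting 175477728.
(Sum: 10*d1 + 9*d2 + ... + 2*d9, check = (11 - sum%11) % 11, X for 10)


Weighted sum: 268
268 mod 11 = 4

Check digit: 7


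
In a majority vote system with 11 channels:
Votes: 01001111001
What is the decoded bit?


Ones: 6 out of 11
Threshold: 6

1 (6/11 voted 1)


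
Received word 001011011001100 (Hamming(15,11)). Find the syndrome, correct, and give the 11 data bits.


Syndrome = 0: no error detected

Data: 11101001100 (no errors)


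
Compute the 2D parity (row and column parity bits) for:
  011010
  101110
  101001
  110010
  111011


Row parities: 10111
Column parities: 010100

Row P: 10111, Col P: 010100, Corner: 0


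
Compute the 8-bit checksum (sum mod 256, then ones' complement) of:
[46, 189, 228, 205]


Sum = 668 mod 256 = 156
Complement = 99

99


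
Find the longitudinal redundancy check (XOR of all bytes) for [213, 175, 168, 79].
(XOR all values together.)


XOR chain: 213 ^ 175 ^ 168 ^ 79 = 157

157


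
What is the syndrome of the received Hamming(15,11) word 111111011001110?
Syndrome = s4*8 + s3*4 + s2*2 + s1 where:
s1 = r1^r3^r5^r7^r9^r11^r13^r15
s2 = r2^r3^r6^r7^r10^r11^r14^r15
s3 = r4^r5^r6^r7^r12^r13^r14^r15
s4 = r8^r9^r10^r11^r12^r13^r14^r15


s1=1, s2=0, s3=0, s4=1

Syndrome = 9 (error at position 9)


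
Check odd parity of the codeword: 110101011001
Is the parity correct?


Number of 1s: 7

Yes, parity is correct (7 ones)


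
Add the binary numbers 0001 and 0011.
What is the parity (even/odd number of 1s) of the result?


0001 = 1
0011 = 3
Sum = 4 = 100
1s count = 1

odd parity (1 ones in 100)


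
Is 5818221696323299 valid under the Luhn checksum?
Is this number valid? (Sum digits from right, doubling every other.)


Luhn sum = 82
82 mod 10 = 2

Invalid (Luhn sum mod 10 = 2)


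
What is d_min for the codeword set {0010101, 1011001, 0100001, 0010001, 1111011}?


Comparing all pairs, minimum distance: 1
Can detect 0 errors, correct 0 errors

1


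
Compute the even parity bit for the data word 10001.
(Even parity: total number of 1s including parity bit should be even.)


Number of 1s in data: 2
Parity bit: 0

0


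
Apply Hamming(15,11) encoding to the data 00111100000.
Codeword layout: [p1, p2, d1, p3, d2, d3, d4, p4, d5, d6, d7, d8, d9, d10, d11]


Parity bits: p1=0, p2=1, p3=0, p4=0

010001101100000


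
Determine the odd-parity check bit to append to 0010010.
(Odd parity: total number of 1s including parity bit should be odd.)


Number of 1s in data: 2
Parity bit: 1

1


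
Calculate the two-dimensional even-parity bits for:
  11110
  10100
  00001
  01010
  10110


Row parities: 00101
Column parities: 10111

Row P: 00101, Col P: 10111, Corner: 0


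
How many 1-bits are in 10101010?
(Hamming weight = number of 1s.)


Counting 1s in 10101010

4


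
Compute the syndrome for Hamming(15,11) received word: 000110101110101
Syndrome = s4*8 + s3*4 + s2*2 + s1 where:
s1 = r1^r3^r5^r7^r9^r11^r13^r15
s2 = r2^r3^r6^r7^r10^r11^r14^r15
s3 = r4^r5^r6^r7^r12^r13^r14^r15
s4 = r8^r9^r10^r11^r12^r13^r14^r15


s1=0, s2=0, s3=1, s4=1

Syndrome = 12 (error at position 12)


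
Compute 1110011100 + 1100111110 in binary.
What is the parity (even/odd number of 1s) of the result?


1110011100 = 924
1100111110 = 830
Sum = 1754 = 11011011010
1s count = 7

odd parity (7 ones in 11011011010)


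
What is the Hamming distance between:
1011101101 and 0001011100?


XOR: 1010110001
Count of 1s: 5

5


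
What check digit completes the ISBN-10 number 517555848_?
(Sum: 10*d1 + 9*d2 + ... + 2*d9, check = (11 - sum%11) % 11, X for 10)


Weighted sum: 265
265 mod 11 = 1

Check digit: X


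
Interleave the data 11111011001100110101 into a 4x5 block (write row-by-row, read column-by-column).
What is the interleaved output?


Matrix:
  11111
  01100
  11001
  10101
Read columns: 10111110110110001011

10111110110110001011


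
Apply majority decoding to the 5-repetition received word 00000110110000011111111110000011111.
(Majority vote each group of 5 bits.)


Groups: 00000, 11011, 00000, 11111, 11111, 00000, 11111
Majority votes: 0101101

0101101


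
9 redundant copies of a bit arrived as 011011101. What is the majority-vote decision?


Ones: 6 out of 9
Threshold: 5

1 (6/9 voted 1)


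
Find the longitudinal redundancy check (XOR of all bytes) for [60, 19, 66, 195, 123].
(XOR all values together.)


XOR chain: 60 ^ 19 ^ 66 ^ 195 ^ 123 = 213

213


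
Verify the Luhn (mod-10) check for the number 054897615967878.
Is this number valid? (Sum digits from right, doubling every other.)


Luhn sum = 80
80 mod 10 = 0

Valid (Luhn sum mod 10 = 0)


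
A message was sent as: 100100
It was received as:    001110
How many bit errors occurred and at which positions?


XOR: 101010

3 error(s) at position(s): 0, 2, 4


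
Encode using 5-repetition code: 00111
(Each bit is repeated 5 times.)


Each bit -> 5 copies

0000000000111111111111111


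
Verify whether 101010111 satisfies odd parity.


Number of 1s: 6

No, parity error (6 ones)


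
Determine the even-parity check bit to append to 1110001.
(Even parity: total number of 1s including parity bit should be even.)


Number of 1s in data: 4
Parity bit: 0

0


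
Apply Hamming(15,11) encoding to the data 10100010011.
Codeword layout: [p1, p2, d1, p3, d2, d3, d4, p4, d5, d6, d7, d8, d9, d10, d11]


Parity bits: p1=1, p2=1, p3=1, p4=1

111101010010011


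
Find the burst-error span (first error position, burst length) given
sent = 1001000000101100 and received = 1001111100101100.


XOR: 0000111100000000

Burst at position 4, length 4


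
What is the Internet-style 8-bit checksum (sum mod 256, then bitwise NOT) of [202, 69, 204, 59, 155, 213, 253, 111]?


Sum = 1266 mod 256 = 242
Complement = 13

13


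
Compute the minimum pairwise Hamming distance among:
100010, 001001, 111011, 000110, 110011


Comparing all pairs, minimum distance: 1
Can detect 0 errors, correct 0 errors

1


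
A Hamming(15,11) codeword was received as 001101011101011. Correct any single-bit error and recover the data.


Syndrome = 7: error at position 7

Data: 10111101011 (corrected bit 7)


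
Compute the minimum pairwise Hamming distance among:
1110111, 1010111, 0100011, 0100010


Comparing all pairs, minimum distance: 1
Can detect 0 errors, correct 0 errors

1


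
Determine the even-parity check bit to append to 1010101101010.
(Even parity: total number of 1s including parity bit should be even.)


Number of 1s in data: 7
Parity bit: 1

1


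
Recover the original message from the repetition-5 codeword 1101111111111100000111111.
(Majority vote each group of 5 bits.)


Groups: 11011, 11111, 11110, 00001, 11111
Majority votes: 11101

11101


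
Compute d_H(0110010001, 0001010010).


XOR: 0111000011
Count of 1s: 5

5


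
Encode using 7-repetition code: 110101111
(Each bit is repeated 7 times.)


Each bit -> 7 copies

111111111111110000000111111100000001111111111111111111111111111


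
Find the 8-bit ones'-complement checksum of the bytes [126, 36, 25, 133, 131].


Sum = 451 mod 256 = 195
Complement = 60

60


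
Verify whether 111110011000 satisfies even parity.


Number of 1s: 7

No, parity error (7 ones)


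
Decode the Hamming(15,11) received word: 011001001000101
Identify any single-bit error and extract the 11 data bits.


Syndrome = 12: error at position 12

Data: 10101001101 (corrected bit 12)


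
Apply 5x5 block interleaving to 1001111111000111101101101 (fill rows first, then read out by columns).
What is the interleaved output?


Matrix:
  10011
  11111
  00011
  11011
  01101
Read columns: 1101001011010011111011111

1101001011010011111011111


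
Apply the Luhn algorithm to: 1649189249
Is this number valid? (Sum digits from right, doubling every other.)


Luhn sum = 63
63 mod 10 = 3

Invalid (Luhn sum mod 10 = 3)


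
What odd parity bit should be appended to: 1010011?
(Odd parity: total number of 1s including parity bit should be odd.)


Number of 1s in data: 4
Parity bit: 1

1


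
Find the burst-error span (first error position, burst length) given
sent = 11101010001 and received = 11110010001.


XOR: 00011000000

Burst at position 3, length 2


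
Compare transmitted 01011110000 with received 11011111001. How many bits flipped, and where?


XOR: 10000001001

3 error(s) at position(s): 0, 7, 10


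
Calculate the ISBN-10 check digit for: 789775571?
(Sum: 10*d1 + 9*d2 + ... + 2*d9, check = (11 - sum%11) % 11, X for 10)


Weighted sum: 373
373 mod 11 = 10

Check digit: 1


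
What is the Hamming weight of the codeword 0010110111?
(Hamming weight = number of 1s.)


Counting 1s in 0010110111

6


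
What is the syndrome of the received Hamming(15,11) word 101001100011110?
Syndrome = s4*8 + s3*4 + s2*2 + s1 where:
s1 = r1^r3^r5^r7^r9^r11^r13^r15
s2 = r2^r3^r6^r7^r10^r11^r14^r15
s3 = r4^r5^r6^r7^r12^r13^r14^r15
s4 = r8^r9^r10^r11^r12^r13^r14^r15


s1=1, s2=1, s3=1, s4=0

Syndrome = 7 (error at position 7)


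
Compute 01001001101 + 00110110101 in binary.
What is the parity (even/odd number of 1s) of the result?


01001001101 = 589
00110110101 = 437
Sum = 1026 = 10000000010
1s count = 2

even parity (2 ones in 10000000010)


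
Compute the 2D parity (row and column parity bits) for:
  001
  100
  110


Row parities: 110
Column parities: 011

Row P: 110, Col P: 011, Corner: 0


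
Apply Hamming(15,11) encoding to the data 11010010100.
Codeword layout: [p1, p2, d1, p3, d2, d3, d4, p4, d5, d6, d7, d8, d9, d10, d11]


Parity bits: p1=1, p2=1, p3=1, p4=0

111110100010100


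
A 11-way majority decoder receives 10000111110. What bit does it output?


Ones: 6 out of 11
Threshold: 6

1 (6/11 voted 1)


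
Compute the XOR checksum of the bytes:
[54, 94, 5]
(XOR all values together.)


XOR chain: 54 ^ 94 ^ 5 = 109

109


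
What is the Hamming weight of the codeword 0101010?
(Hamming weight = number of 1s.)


Counting 1s in 0101010

3


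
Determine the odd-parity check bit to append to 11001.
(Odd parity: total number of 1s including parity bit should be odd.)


Number of 1s in data: 3
Parity bit: 0

0


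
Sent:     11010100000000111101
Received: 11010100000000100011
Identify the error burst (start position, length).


XOR: 00000000000000011110

Burst at position 15, length 4


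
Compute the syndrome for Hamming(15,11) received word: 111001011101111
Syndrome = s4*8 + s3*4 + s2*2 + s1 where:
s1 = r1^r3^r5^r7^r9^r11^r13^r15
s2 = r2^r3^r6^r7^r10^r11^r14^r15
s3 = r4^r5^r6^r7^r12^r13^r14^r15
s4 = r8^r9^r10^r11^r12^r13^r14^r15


s1=1, s2=0, s3=1, s4=1

Syndrome = 13 (error at position 13)


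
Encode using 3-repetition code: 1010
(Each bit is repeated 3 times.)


Each bit -> 3 copies

111000111000


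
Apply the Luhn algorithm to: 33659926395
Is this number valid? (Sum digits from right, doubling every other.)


Luhn sum = 56
56 mod 10 = 6

Invalid (Luhn sum mod 10 = 6)


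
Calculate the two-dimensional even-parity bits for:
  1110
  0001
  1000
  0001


Row parities: 1111
Column parities: 0110

Row P: 1111, Col P: 0110, Corner: 0


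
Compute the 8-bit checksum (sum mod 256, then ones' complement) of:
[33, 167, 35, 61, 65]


Sum = 361 mod 256 = 105
Complement = 150

150


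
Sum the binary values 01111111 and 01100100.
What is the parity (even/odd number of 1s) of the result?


01111111 = 127
01100100 = 100
Sum = 227 = 11100011
1s count = 5

odd parity (5 ones in 11100011)


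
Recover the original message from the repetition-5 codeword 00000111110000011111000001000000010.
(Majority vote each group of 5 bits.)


Groups: 00000, 11111, 00000, 11111, 00000, 10000, 00010
Majority votes: 0101000

0101000


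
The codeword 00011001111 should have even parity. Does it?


Number of 1s: 6

Yes, parity is correct (6 ones)


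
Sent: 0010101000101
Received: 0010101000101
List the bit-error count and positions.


XOR: 0000000000000

0 errors (received matches sent)


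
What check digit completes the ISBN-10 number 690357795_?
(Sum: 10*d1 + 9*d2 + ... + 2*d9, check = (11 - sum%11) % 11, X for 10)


Weighted sum: 292
292 mod 11 = 6

Check digit: 5


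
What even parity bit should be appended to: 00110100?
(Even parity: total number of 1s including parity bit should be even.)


Number of 1s in data: 3
Parity bit: 1

1


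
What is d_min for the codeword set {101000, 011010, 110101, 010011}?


Comparing all pairs, minimum distance: 2
Can detect 1 errors, correct 0 errors

2


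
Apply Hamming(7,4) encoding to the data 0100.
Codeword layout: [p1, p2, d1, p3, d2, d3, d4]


Parity bits: p1=1, p2=0, p3=1

1001100


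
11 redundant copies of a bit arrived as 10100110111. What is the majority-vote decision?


Ones: 7 out of 11
Threshold: 6

1 (7/11 voted 1)


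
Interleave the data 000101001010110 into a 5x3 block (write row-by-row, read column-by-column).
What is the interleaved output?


Matrix:
  000
  101
  001
  010
  110
Read columns: 010010001101100

010010001101100


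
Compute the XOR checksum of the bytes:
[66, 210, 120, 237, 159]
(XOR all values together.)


XOR chain: 66 ^ 210 ^ 120 ^ 237 ^ 159 = 154

154


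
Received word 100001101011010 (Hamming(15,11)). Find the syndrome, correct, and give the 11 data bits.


Syndrome = 0: no error detected

Data: 00111011010 (no errors)


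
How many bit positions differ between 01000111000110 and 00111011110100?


XOR: 01111100110010
Count of 1s: 8

8


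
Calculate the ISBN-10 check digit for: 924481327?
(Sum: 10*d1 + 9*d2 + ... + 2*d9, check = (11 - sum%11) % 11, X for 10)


Weighted sum: 253
253 mod 11 = 0

Check digit: 0


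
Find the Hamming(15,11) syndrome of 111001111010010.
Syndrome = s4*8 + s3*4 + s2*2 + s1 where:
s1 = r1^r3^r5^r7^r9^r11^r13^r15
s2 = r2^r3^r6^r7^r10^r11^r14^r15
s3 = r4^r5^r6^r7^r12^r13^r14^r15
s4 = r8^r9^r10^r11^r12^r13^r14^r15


s1=1, s2=0, s3=1, s4=0

Syndrome = 5 (error at position 5)


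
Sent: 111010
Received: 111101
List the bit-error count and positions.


XOR: 000111

3 error(s) at position(s): 3, 4, 5


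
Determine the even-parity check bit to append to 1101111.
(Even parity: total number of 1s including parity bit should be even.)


Number of 1s in data: 6
Parity bit: 0

0


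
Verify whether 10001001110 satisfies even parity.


Number of 1s: 5

No, parity error (5 ones)


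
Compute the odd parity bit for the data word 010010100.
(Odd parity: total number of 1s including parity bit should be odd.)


Number of 1s in data: 3
Parity bit: 0

0


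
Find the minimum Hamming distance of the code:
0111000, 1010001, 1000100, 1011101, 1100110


Comparing all pairs, minimum distance: 2
Can detect 1 errors, correct 0 errors

2


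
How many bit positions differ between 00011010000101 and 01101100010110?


XOR: 01110110010011
Count of 1s: 8

8


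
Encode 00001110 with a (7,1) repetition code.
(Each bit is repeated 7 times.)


Each bit -> 7 copies

00000000000000000000000000001111111111111111111110000000


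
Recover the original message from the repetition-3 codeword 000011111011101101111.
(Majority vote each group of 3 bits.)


Groups: 000, 011, 111, 011, 101, 101, 111
Majority votes: 0111111

0111111


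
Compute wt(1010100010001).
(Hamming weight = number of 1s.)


Counting 1s in 1010100010001

5


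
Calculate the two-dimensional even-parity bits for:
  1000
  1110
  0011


Row parities: 110
Column parities: 0101

Row P: 110, Col P: 0101, Corner: 0


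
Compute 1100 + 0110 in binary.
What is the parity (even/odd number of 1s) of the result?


1100 = 12
0110 = 6
Sum = 18 = 10010
1s count = 2

even parity (2 ones in 10010)


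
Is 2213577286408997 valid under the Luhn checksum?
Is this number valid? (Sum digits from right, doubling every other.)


Luhn sum = 79
79 mod 10 = 9

Invalid (Luhn sum mod 10 = 9)


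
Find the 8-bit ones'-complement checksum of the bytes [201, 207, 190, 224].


Sum = 822 mod 256 = 54
Complement = 201

201


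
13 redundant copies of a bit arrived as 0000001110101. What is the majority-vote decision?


Ones: 5 out of 13
Threshold: 7

0 (5/13 voted 1)


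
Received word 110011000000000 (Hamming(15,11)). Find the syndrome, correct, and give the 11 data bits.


Syndrome = 0: no error detected

Data: 01100000000 (no errors)


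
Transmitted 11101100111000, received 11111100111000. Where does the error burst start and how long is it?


XOR: 00010000000000

Burst at position 3, length 1


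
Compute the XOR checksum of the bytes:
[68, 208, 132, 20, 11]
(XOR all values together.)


XOR chain: 68 ^ 208 ^ 132 ^ 20 ^ 11 = 15

15


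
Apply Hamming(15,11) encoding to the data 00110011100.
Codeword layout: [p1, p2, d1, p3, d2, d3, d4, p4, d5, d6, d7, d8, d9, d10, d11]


Parity bits: p1=1, p2=1, p3=0, p4=1

110001110011100


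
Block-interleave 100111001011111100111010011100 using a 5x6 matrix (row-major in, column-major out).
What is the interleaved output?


Matrix:
  100111
  001011
  111100
  111010
  011100
Read columns: 101100011101111101011101011000

101100011101111101011101011000


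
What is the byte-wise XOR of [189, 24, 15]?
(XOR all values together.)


XOR chain: 189 ^ 24 ^ 15 = 170

170


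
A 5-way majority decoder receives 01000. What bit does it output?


Ones: 1 out of 5
Threshold: 3

0 (1/5 voted 1)


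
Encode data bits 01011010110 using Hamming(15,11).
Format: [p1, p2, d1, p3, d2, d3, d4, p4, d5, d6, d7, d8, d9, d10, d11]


Parity bits: p1=1, p2=1, p3=0, p4=0

110010101010110


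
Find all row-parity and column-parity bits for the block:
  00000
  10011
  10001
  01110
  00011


Row parities: 01010
Column parities: 01111

Row P: 01010, Col P: 01111, Corner: 0


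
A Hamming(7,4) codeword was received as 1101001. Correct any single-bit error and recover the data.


Syndrome = 0: no error detected

Data: 0001 (no errors)


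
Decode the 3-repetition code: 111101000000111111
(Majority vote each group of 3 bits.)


Groups: 111, 101, 000, 000, 111, 111
Majority votes: 110011

110011


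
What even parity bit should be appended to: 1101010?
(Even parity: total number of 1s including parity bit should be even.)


Number of 1s in data: 4
Parity bit: 0

0


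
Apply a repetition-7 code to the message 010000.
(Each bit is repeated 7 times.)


Each bit -> 7 copies

000000011111110000000000000000000000000000


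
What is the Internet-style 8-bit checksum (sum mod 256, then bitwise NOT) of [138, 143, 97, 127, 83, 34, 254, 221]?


Sum = 1097 mod 256 = 73
Complement = 182

182


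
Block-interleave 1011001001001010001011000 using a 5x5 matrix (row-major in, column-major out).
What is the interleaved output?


Matrix:
  10110
  01001
  00101
  00010
  11000
Read columns: 1000101001101001001001100

1000101001101001001001100


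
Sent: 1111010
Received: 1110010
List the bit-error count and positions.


XOR: 0001000

1 error(s) at position(s): 3


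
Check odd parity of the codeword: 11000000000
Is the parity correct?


Number of 1s: 2

No, parity error (2 ones)


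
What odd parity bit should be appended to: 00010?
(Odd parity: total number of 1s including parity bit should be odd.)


Number of 1s in data: 1
Parity bit: 0

0


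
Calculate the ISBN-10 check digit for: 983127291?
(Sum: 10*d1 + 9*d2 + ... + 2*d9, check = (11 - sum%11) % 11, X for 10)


Weighted sum: 277
277 mod 11 = 2

Check digit: 9


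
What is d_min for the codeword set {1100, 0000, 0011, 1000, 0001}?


Comparing all pairs, minimum distance: 1
Can detect 0 errors, correct 0 errors

1


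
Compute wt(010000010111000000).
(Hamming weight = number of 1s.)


Counting 1s in 010000010111000000

5


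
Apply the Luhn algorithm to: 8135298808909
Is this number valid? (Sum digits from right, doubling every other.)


Luhn sum = 65
65 mod 10 = 5

Invalid (Luhn sum mod 10 = 5)


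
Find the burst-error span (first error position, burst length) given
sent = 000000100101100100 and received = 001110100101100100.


XOR: 001110000000000000

Burst at position 2, length 3


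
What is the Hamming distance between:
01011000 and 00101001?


XOR: 01110001
Count of 1s: 4

4


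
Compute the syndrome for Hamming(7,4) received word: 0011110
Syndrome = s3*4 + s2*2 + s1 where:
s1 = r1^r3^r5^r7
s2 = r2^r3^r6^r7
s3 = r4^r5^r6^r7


s1=0, s2=0, s3=1

Syndrome = 4 (error at position 4)


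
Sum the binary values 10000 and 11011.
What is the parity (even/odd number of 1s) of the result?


10000 = 16
11011 = 27
Sum = 43 = 101011
1s count = 4

even parity (4 ones in 101011)


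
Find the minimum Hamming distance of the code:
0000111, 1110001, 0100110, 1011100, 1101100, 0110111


Comparing all pairs, minimum distance: 2
Can detect 1 errors, correct 0 errors

2
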